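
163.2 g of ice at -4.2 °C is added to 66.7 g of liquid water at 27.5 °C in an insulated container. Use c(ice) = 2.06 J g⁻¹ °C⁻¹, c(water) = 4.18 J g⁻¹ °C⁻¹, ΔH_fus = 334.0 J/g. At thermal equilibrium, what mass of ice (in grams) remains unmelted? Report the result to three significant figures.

Heat to warm all ice to 0 °C: 163.2×2.06×4.2 = 1412.0 J
Heat released by water cooling to 0 °C: 66.7×4.18×27.5 = 7667.2 J
7667.2 J < 1412.0 + 163.2×334.0 = 55920.8 J, so not all ice melts; final T = 0 °C.
Heat left for melting: 7667.2 − 1412.0 = 6255.2 J
Mass melted = 6255.2 / 334.0 = 18.73 g
Ice remaining = 163.2 − 18.73 = 144.47 g

m_ice remaining = 144 g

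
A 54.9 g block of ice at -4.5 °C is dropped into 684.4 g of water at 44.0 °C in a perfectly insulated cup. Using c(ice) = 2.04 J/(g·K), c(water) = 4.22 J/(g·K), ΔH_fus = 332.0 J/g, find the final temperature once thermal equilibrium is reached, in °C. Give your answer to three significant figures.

T_f = 34.7 °C

Heat to bring ice to 0 °C and melt it: q₁ = 54.9×2.04×4.5 + 54.9×332.0 = 18731 J
Heat the water can supply cooling to 0 °C: 684.4×4.22×44.0 = 127079 J > q₁, so all ice melts.
Energy balance: 684.4×4.22×(44.0 − T) = 18731 + 54.9×4.22×(T − 0)
2888.168(44.0 − T) = 18731 + 231.678 T
127079 − 18731 = 3119.846 T
T = 108348 / 3119.846 = 34.73 °C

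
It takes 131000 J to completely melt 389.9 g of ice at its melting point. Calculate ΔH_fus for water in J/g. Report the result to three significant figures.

ΔH_fus = q / m = 131000 / 389.9 = 336 J/g

ΔH_fus = 336 J/g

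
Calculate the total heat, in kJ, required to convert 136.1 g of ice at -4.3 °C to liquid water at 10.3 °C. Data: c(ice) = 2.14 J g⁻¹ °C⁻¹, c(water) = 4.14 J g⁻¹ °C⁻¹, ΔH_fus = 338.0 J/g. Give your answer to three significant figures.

q = 53.1 kJ

q1 (heat ice -4.3→0.0 °C): 136.1 × 2.14 × 4.3 = 1252 J
q2 (melt at 0 °C): 136.1 × 338.0 = 46002 J
q3 (heat water 0.0→10.3 °C): 136.1 × 4.14 × 10.3 = 5804 J
Total: 1252 + 46002 + 5804 = 53058 J = 53.1 kJ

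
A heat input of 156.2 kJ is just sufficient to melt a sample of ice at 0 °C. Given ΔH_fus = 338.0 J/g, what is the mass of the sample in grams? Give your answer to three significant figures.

m = 462 g

m = q / ΔH_fus = 156200 J / 338.0 J/g = 462 g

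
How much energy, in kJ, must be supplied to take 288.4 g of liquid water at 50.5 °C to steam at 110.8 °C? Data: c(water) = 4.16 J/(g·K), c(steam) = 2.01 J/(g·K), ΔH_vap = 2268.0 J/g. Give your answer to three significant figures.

q1 (heat water 50.5→100.0 °C): 288.4 × 4.16 × 49.5 = 59387 J
q2 (vaporize at 100 °C): 288.4 × 2268.0 = 654091 J
q3 (heat steam 100.0→110.8 °C): 288.4 × 2.01 × 10.8 = 6261 J
Total: 59387 + 654091 + 6261 = 719739 J = 720 kJ

q = 720 kJ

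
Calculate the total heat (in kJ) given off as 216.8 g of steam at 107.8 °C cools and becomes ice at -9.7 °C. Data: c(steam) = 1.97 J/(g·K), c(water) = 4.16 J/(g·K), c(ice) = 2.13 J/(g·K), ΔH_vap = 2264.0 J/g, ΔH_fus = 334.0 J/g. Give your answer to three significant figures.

q1 (cool steam 107.8→100 °C): 216.8 × 1.97 × 7.8 = 3331 J
q2 (condense at 100 °C): 216.8 × 2264.0 = 490835 J
q3 (cool water 100→0 °C): 216.8 × 4.16 × 100.0 = 90189 J
q4 (freeze at 0 °C): 216.8 × 334.0 = 72411 J
q5 (cool ice 0→-9.7 °C): 216.8 × 2.13 × 9.7 = 4479 J
Total: 3331 + 490835 + 90189 + 72411 + 4479 = 661245 J = 661 kJ

q = 661 kJ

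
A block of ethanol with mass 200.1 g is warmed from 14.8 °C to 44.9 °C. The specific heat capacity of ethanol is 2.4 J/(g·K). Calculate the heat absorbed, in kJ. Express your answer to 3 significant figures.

q = m c ΔT = 200.1 × 2.4 × (44.9 − 14.8)
q = 200.1 × 2.4 × 30.1 = 14460 J = 14.5 kJ

q = 14.5 kJ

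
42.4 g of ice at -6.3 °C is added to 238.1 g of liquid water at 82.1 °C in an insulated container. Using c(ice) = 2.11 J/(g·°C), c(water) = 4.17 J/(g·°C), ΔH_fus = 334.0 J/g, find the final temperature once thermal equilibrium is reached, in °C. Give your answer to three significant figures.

Heat to bring ice to 0 °C and melt it: q₁ = 42.4×2.11×6.3 + 42.4×334.0 = 14725 J
Heat the water can supply cooling to 0 °C: 238.1×4.17×82.1 = 81515.2 J > q₁, so all ice melts.
Energy balance: 238.1×4.17×(82.1 − T) = 14725 + 42.4×4.17×(T − 0)
992.877(82.1 − T) = 14725 + 176.808 T
81515.2 − 14725 = 1169.685 T
T = 66790.2 / 1169.685 = 57.10 °C

T_f = 57.1 °C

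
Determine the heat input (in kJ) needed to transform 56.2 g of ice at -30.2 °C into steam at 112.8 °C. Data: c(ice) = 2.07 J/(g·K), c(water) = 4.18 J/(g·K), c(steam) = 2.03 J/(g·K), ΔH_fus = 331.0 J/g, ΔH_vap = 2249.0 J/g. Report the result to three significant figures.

q = 173 kJ

q1 (heat ice -30.2→0.0 °C): 56.2 × 2.07 × 30.2 = 3513 J
q2 (melt at 0 °C): 56.2 × 331.0 = 18602 J
q3 (heat water 0.0→100.0 °C): 56.2 × 4.18 × 100.0 = 23492 J
q4 (vaporize at 100 °C): 56.2 × 2249.0 = 126394 J
q5 (heat steam 100.0→112.8 °C): 56.2 × 2.03 × 12.8 = 1460 J
Total: 3513 + 18602 + 23492 + 126394 + 1460 = 173461 J = 173 kJ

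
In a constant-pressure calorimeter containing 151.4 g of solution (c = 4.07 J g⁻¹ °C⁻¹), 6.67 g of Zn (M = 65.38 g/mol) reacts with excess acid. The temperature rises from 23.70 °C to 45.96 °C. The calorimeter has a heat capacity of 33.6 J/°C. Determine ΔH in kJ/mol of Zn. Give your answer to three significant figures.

ΔH = -142 kJ/mol

|ΔT| = |45.96 − 23.70| = 22.26 °C
|q_surr| = (151.4 × 4.07 + 33.6) × 22.26 = 649.798 × 22.26 = 14460 J
n(Zn) = 6.67 / 65.38 = 0.1020 mol
Temperature rose, so q_rxn = −|q_surr| = -14.46 kJ
ΔH = q_rxn / n = -141.8 kJ/mol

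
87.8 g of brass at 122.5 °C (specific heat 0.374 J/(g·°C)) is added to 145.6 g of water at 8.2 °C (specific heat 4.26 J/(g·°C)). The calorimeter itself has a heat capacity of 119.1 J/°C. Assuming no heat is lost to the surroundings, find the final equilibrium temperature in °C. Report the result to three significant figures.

Heat lost by brass = heat gained by water + calorimeter.
(87.8)(0.374)(122.5 − T) = [(145.6)(4.26) + 119.1](T − 8.2)
32.8372 (122.5 − T) = 739.356 (T − 8.2)
4022.6 − 32.8372 T = 739.356 T − 6062.7
10085.3 = 772.1932 T
T = 13.06 °C

T_f = 13.1 °C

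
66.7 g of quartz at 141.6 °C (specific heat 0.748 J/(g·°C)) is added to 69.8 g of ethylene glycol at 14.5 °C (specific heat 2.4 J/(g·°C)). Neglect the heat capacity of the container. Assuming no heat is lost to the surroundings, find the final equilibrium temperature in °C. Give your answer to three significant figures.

Heat lost by quartz = heat gained by ethylene glycol.
(66.7)(0.748)(141.6 − T) = (69.8)(2.4)(T − 14.5)
49.8916 (141.6 − T) = 167.52 (T − 14.5)
7064.7 − 49.8916 T = 167.52 T − 2429.0
9493.7 = 217.4116 T
T = 43.67 °C

T_f = 43.7 °C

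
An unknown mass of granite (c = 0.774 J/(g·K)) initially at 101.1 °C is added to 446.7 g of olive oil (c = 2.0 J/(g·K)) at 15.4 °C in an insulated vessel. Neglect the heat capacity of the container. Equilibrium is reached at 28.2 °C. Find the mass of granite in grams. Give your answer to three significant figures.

m = 203 g

q_gained = (446.7 × 2.0) × (28.2 − 15.4) = 11440 J
q_lost = m × 0.774 × (101.1 − 28.2) = 56.4246 m
m = 11440 / 56.4246 = 203 g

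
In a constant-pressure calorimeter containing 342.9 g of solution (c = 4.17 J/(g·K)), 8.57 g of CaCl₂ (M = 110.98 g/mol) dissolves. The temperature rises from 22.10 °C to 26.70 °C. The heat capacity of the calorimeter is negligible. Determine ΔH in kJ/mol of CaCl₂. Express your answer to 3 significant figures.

|ΔT| = |26.70 − 22.10| = 4.60 °C
|q_surr| = (342.9 × 4.17) × 4.60 = 1429.893 × 4.60 = 6578 J
n(CaCl₂) = 8.57 / 110.98 = 0.07722 mol
Temperature rose, so q_rxn = −|q_surr| = -6.578 kJ
ΔH = q_rxn / n = -85.19 kJ/mol

ΔH = -85.2 kJ/mol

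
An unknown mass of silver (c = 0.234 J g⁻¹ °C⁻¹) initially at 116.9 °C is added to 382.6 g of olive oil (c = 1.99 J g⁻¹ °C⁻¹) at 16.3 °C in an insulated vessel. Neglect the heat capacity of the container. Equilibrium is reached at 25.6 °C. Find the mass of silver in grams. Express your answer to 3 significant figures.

q_gained = (382.6 × 1.99) × (25.6 − 16.3) = 7081 J
q_lost = m × 0.234 × (116.9 − 25.6) = 21.3642 m
m = 7081 / 21.3642 = 331 g

m = 331 g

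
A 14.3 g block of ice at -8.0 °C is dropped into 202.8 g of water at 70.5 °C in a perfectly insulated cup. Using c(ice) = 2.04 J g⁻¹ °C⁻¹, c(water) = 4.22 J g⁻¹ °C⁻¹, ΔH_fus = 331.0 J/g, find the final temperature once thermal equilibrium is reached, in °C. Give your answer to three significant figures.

Heat to bring ice to 0 °C and melt it: q₁ = 14.3×2.04×8.0 + 14.3×331.0 = 4966.7 J
Heat the water can supply cooling to 0 °C: 202.8×4.22×70.5 = 60335.0 J > q₁, so all ice melts.
Energy balance: 202.8×4.22×(70.5 − T) = 4966.7 + 14.3×4.22×(T − 0)
855.816(70.5 − T) = 4966.7 + 60.346 T
60335.0 − 4966.7 = 916.162 T
T = 55368.3 / 916.162 = 60.44 °C

T_f = 60.4 °C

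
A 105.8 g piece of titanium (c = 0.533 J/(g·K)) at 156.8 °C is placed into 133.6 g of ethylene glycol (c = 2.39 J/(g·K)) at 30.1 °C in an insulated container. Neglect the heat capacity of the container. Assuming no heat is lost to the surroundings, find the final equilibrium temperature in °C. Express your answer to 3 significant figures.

T_f = 49.1 °C

Heat lost by titanium = heat gained by ethylene glycol.
(105.8)(0.533)(156.8 − T) = (133.6)(2.39)(T − 30.1)
56.3914 (156.8 − T) = 319.304 (T − 30.1)
8842.2 − 56.3914 T = 319.304 T − 9611.1
18453.3 = 375.6954 T
T = 49.12 °C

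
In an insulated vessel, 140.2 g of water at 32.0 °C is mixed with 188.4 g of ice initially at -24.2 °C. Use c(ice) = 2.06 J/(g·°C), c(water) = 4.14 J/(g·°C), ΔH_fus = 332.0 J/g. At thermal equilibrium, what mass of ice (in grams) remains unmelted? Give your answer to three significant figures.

Heat to warm all ice to 0 °C: 188.4×2.06×24.2 = 9392.1 J
Heat released by water cooling to 0 °C: 140.2×4.14×32.0 = 18574 J
18574 J < 9392.1 + 188.4×332.0 = 71940.9 J, so not all ice melts; final T = 0 °C.
Heat left for melting: 18574 − 9392.1 = 9181.9 J
Mass melted = 9181.9 / 332.0 = 27.66 g
Ice remaining = 188.4 − 27.66 = 160.74 g

m_ice remaining = 161 g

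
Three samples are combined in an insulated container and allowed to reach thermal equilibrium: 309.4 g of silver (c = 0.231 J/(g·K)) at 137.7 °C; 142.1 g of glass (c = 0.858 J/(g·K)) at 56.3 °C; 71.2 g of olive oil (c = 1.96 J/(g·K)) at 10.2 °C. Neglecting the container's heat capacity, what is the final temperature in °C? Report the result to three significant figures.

T_f = 54.5 °C

Σ mᵢcᵢ(T − Tᵢ) = 0  ⇒  T = Σ mᵢcᵢTᵢ / Σ mᵢcᵢ
Σ mᵢcᵢ = 309.4×0.231 + 142.1×0.858 + 71.2×1.96 = 332.9452
Σ mᵢcᵢTᵢ = 71.4714×137.7 + 121.9218×56.3 + 139.552×10.2 = 18129
T = 18129 / 332.9452 = 54.45 °C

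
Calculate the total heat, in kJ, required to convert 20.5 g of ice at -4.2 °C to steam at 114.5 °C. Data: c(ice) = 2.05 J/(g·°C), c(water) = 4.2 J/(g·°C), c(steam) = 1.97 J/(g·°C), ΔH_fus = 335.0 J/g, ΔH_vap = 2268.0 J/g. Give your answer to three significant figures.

q1 (heat ice -4.2→0.0 °C): 20.5 × 2.05 × 4.2 = 177 J
q2 (melt at 0 °C): 20.5 × 335.0 = 6868 J
q3 (heat water 0.0→100.0 °C): 20.5 × 4.2 × 100.0 = 8610 J
q4 (vaporize at 100 °C): 20.5 × 2268.0 = 46494 J
q5 (heat steam 100.0→114.5 °C): 20.5 × 1.97 × 14.5 = 586 J
Total: 177 + 6868 + 8610 + 46494 + 586 = 62735 J = 62.7 kJ

q = 62.7 kJ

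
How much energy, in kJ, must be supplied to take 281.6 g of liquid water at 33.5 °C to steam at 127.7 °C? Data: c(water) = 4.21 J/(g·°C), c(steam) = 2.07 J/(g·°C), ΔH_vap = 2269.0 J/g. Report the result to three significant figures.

q = 734 kJ

q1 (heat water 33.5→100.0 °C): 281.6 × 4.21 × 66.5 = 78838 J
q2 (vaporize at 100 °C): 281.6 × 2269.0 = 638950 J
q3 (heat steam 100.0→127.7 °C): 281.6 × 2.07 × 27.7 = 16147 J
Total: 78838 + 638950 + 16147 = 733935 J = 734 kJ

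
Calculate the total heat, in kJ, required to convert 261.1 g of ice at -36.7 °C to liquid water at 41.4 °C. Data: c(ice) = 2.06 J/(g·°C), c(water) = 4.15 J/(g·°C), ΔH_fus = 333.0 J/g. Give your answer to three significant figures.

q1 (heat ice -36.7→0.0 °C): 261.1 × 2.06 × 36.7 = 19740 J
q2 (melt at 0 °C): 261.1 × 333.0 = 86946 J
q3 (heat water 0.0→41.4 °C): 261.1 × 4.15 × 41.4 = 44860 J
Total: 19740 + 86946 + 44860 = 151546 J = 152 kJ

q = 152 kJ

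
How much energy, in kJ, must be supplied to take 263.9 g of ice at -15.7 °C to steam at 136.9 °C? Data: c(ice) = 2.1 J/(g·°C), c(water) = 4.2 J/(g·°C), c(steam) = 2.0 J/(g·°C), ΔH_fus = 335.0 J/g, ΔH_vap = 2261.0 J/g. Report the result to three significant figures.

q = 824 kJ

q1 (heat ice -15.7→0.0 °C): 263.9 × 2.1 × 15.7 = 8701 J
q2 (melt at 0 °C): 263.9 × 335.0 = 88407 J
q3 (heat water 0.0→100.0 °C): 263.9 × 4.2 × 100.0 = 110838 J
q4 (vaporize at 100 °C): 263.9 × 2261.0 = 596678 J
q5 (heat steam 100.0→136.9 °C): 263.9 × 2.0 × 36.9 = 19476 J
Total: 8701 + 88407 + 110838 + 596678 + 19476 = 824100 J = 824 kJ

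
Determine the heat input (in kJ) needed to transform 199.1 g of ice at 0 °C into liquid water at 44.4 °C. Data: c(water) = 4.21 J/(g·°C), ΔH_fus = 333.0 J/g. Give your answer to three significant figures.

q = 104 kJ

q1 (melt at 0 °C): 199.1 × 333.0 = 66300 J
q2 (heat water 0.0→44.4 °C): 199.1 × 4.21 × 44.4 = 37217 J
Total: 66300 + 37217 = 103517 J = 104 kJ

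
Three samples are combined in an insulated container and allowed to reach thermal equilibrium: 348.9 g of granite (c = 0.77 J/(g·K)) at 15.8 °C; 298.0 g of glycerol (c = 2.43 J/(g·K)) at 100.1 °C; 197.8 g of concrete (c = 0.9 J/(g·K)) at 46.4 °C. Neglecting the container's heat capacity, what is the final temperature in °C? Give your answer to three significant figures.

T_f = 72.6 °C

Σ mᵢcᵢ(T − Tᵢ) = 0  ⇒  T = Σ mᵢcᵢTᵢ / Σ mᵢcᵢ
Σ mᵢcᵢ = 348.9×0.77 + 298.0×2.43 + 197.8×0.9 = 1170.813
Σ mᵢcᵢTᵢ = 268.653×15.8 + 724.14×100.1 + 178.02×46.4 = 84991
T = 84991 / 1170.813 = 72.59 °C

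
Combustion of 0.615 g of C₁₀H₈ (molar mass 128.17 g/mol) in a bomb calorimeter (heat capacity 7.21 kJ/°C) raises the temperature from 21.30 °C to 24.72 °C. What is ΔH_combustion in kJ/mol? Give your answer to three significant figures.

ΔT = 24.72 − 21.30 = 3.42 °C
q_cal = C_cal × ΔT = 7.21 × 3.42 = 24.6582 kJ
n = 0.615 / 128.17 = 0.004798 mol
q_rxn = −q_cal = -24.6582 kJ
ΔH = -24.6582 / 0.004798 = -5139 kJ/mol

ΔH = -5140 kJ/mol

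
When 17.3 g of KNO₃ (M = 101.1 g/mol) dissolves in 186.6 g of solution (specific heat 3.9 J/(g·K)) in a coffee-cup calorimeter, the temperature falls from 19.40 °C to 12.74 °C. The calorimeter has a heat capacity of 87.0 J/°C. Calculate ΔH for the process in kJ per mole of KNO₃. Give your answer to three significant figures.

ΔH = 31.7 kJ/mol

|ΔT| = |12.74 − 19.40| = 6.66 °C
|q_surr| = (186.6 × 3.9 + 87.0) × 6.66 = 814.74 × 6.66 = 5426 J
n(KNO₃) = 17.3 / 101.1 = 0.1711 mol
Temperature fell, so q_rxn = +|q_surr| = 5.426 kJ
ΔH = q_rxn / n = 31.71 kJ/mol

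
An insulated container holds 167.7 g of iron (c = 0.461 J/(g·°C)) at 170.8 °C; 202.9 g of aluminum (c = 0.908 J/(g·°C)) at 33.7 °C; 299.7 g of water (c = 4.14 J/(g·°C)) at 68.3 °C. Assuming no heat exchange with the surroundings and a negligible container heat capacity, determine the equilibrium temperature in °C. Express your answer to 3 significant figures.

T_f = 69.3 °C

Σ mᵢcᵢ(T − Tᵢ) = 0  ⇒  T = Σ mᵢcᵢTᵢ / Σ mᵢcᵢ
Σ mᵢcᵢ = 167.7×0.461 + 202.9×0.908 + 299.7×4.14 = 1502.3009
Σ mᵢcᵢTᵢ = 77.3097×170.8 + 184.2332×33.7 + 1240.758×68.3 = 104160
T = 104160 / 1502.3009 = 69.33 °C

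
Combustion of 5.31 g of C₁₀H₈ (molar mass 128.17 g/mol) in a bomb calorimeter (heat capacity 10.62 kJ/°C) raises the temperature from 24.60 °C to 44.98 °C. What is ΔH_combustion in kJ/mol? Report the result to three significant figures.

ΔH = -5220 kJ/mol

ΔT = 44.98 − 24.60 = 20.38 °C
q_cal = C_cal × ΔT = 10.62 × 20.38 = 216.4356 kJ
n = 5.31 / 128.17 = 0.04143 mol
q_rxn = −q_cal = -216.4356 kJ
ΔH = -216.4356 / 0.04143 = -5224 kJ/mol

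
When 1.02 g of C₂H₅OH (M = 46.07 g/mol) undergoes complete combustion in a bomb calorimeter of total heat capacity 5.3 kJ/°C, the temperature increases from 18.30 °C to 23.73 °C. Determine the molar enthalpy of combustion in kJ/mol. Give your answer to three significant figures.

ΔH = -1300 kJ/mol

ΔT = 23.73 − 18.30 = 5.43 °C
q_cal = C_cal × ΔT = 5.3 × 5.43 = 28.779 kJ
n = 1.02 / 46.07 = 0.02214 mol
q_rxn = −q_cal = -28.779 kJ
ΔH = -28.779 / 0.02214 = -1300 kJ/mol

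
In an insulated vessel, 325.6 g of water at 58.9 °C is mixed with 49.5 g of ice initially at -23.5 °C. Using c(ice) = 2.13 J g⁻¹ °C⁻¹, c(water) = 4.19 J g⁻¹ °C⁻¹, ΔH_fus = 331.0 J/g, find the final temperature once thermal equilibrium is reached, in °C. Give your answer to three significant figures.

T_f = 39.1 °C

Heat to bring ice to 0 °C and melt it: q₁ = 49.5×2.13×23.5 + 49.5×331.0 = 18862 J
Heat the water can supply cooling to 0 °C: 325.6×4.19×58.9 = 80355.1 J > q₁, so all ice melts.
Energy balance: 325.6×4.19×(58.9 − T) = 18862 + 49.5×4.19×(T − 0)
1364.264(58.9 − T) = 18862 + 207.405 T
80355.1 − 18862 = 1571.669 T
T = 61493.1 / 1571.669 = 39.13 °C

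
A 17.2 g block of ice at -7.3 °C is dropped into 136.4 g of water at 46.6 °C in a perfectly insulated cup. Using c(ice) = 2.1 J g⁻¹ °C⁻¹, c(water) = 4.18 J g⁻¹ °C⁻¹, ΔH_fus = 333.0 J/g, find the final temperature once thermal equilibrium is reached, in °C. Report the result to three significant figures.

Heat to bring ice to 0 °C and melt it: q₁ = 17.2×2.1×7.3 + 17.2×333.0 = 5991.3 J
Heat the water can supply cooling to 0 °C: 136.4×4.18×46.6 = 26569.1 J > q₁, so all ice melts.
Energy balance: 136.4×4.18×(46.6 − T) = 5991.3 + 17.2×4.18×(T − 0)
570.152(46.6 − T) = 5991.3 + 71.896 T
26569.1 − 5991.3 = 642.048 T
T = 20577.8 / 642.048 = 32.05 °C

T_f = 32.1 °C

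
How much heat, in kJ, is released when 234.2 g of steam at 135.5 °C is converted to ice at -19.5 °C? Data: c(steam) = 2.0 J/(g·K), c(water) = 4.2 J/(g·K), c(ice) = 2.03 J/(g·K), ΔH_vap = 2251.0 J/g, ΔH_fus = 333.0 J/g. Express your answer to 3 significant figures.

q1 (cool steam 135.5→100 °C): 234.2 × 2.0 × 35.5 = 16628 J
q2 (condense at 100 °C): 234.2 × 2251.0 = 527184 J
q3 (cool water 100→0 °C): 234.2 × 4.2 × 100.0 = 98364 J
q4 (freeze at 0 °C): 234.2 × 333.0 = 77989 J
q5 (cool ice 0→-19.5 °C): 234.2 × 2.03 × 19.5 = 9271 J
Total: 16628 + 527184 + 98364 + 77989 + 9271 = 729436 J = 729 kJ

q = 729 kJ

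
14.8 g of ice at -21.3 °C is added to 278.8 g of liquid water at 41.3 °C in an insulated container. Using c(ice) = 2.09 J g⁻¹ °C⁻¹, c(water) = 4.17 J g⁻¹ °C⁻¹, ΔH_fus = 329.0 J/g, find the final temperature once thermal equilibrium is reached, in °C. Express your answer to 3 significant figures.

Heat to bring ice to 0 °C and melt it: q₁ = 14.8×2.09×21.3 + 14.8×329.0 = 5528.1 J
Heat the water can supply cooling to 0 °C: 278.8×4.17×41.3 = 48015.2 J > q₁, so all ice melts.
Energy balance: 278.8×4.17×(41.3 − T) = 5528.1 + 14.8×4.17×(T − 0)
1162.596(41.3 − T) = 5528.1 + 61.716 T
48015.2 − 5528.1 = 1224.312 T
T = 42487.1 / 1224.312 = 34.70 °C

T_f = 34.7 °C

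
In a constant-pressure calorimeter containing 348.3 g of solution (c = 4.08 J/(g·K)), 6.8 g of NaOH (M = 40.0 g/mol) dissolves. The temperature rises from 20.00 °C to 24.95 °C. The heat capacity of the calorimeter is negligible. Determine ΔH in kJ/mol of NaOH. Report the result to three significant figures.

|ΔT| = |24.95 − 20.00| = 4.95 °C
|q_surr| = (348.3 × 4.08) × 4.95 = 1421.064 × 4.95 = 7034 J
n(NaOH) = 6.8 / 40.0 = 0.1700 mol
Temperature rose, so q_rxn = −|q_surr| = -7.034 kJ
ΔH = q_rxn / n = -41.38 kJ/mol

ΔH = -41.4 kJ/mol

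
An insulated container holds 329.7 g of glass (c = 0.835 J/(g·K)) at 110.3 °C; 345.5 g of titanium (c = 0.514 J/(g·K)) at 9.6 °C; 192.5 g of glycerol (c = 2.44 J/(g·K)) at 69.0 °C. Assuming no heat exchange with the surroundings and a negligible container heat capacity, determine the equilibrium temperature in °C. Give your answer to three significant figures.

T_f = 69.9 °C

Σ mᵢcᵢ(T − Tᵢ) = 0  ⇒  T = Σ mᵢcᵢTᵢ / Σ mᵢcᵢ
Σ mᵢcᵢ = 329.7×0.835 + 345.5×0.514 + 192.5×2.44 = 922.5865
Σ mᵢcᵢTᵢ = 275.2995×110.3 + 177.587×9.6 + 469.7×69.0 = 64480
T = 64480 / 922.5865 = 69.89 °C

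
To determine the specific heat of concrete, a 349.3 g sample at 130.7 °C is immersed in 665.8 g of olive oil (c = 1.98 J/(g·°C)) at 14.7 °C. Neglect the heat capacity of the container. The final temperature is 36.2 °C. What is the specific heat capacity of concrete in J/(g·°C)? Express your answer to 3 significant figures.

q_gained = (665.8 × 1.98) × (36.2 − 14.7) = 28340 J
q_lost = 349.3 × c × (130.7 − 36.2) = 33008.85 c
Set equal: c = 28340 / 33008.85 = 0.859 J/(g·°C)

c = 0.859 J/(g·°C)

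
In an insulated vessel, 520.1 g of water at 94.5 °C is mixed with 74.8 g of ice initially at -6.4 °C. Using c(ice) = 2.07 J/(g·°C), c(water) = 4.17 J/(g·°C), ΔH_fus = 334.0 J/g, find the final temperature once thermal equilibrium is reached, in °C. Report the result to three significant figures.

Heat to bring ice to 0 °C and melt it: q₁ = 74.8×2.07×6.4 + 74.8×334.0 = 25974 J
Heat the water can supply cooling to 0 °C: 520.1×4.17×94.5 = 204953 J > q₁, so all ice melts.
Energy balance: 520.1×4.17×(94.5 − T) = 25974 + 74.8×4.17×(T − 0)
2168.817(94.5 − T) = 25974 + 311.916 T
204953 − 25974 = 2480.733 T
T = 178979 / 2480.733 = 72.148 °C

T_f = 72.1 °C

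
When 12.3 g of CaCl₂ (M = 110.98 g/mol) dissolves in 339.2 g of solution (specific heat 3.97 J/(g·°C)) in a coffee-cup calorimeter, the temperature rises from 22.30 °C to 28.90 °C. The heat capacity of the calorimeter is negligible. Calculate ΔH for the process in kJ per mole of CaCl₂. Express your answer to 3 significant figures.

ΔH = -80.2 kJ/mol

|ΔT| = |28.90 − 22.30| = 6.60 °C
|q_surr| = (339.2 × 3.97) × 6.60 = 1346.624 × 6.60 = 8888 J
n(CaCl₂) = 12.3 / 110.98 = 0.1108 mol
Temperature rose, so q_rxn = −|q_surr| = -8.888 kJ
ΔH = q_rxn / n = -80.22 kJ/mol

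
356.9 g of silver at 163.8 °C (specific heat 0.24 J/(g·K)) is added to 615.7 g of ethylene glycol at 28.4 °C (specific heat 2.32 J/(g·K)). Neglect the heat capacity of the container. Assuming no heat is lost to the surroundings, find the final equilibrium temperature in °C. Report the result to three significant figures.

Heat lost by silver = heat gained by ethylene glycol.
(356.9)(0.24)(163.8 − T) = (615.7)(2.32)(T − 28.4)
85.656 (163.8 − T) = 1428.424 (T − 28.4)
14030 − 85.656 T = 1428.424 T − 40567
54597 = 1514.080 T
T = 36.06 °C

T_f = 36.1 °C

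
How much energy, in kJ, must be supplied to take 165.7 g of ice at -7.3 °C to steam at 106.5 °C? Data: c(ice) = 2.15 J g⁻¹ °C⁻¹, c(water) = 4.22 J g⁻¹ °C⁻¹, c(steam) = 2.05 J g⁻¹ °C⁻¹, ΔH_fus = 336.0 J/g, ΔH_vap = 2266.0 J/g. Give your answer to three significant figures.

q1 (heat ice -7.3→0.0 °C): 165.7 × 2.15 × 7.3 = 2601 J
q2 (melt at 0 °C): 165.7 × 336.0 = 55675 J
q3 (heat water 0.0→100.0 °C): 165.7 × 4.22 × 100.0 = 69925 J
q4 (vaporize at 100 °C): 165.7 × 2266.0 = 375476 J
q5 (heat steam 100.0→106.5 °C): 165.7 × 2.05 × 6.5 = 2208 J
Total: 2601 + 55675 + 69925 + 375476 + 2208 = 505885 J = 506 kJ

q = 506 kJ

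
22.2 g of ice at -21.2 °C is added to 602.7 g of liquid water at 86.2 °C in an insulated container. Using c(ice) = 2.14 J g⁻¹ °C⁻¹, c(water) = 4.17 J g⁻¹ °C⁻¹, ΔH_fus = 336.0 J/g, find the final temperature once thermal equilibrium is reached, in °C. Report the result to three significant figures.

T_f = 79.9 °C

Heat to bring ice to 0 °C and melt it: q₁ = 22.2×2.14×21.2 + 22.2×336.0 = 8466.4 J
Heat the water can supply cooling to 0 °C: 602.7×4.17×86.2 = 216643 J > q₁, so all ice melts.
Energy balance: 602.7×4.17×(86.2 − T) = 8466.4 + 22.2×4.17×(T − 0)
2513.259(86.2 − T) = 8466.4 + 92.574 T
216643 − 8466.4 = 2605.833 T
T = 208176.6 / 2605.833 = 79.89 °C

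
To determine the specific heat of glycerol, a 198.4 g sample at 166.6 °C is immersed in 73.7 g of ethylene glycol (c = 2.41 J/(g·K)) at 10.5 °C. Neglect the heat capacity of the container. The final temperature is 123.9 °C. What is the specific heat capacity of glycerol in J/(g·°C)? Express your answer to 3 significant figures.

c = 2.38 J/(g·°C)

q_gained = (73.7 × 2.41) × (123.9 − 10.5) = 20140 J
q_lost = 198.4 × c × (166.6 − 123.9) = 8471.68 c
Set equal: c = 20140 / 8471.68 = 2.38 J/(g·°C)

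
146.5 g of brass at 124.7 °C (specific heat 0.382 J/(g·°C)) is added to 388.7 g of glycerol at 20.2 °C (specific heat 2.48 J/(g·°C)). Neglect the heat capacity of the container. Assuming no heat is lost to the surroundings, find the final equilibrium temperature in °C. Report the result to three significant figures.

Heat lost by brass = heat gained by glycerol.
(146.5)(0.382)(124.7 − T) = (388.7)(2.48)(T − 20.2)
55.963 (124.7 − T) = 963.976 (T − 20.2)
6978.6 − 55.963 T = 963.976 T − 19472
26450.6 = 1019.939 T
T = 25.93 °C

T_f = 25.9 °C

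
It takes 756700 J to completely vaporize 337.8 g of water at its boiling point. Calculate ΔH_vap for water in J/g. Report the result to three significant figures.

ΔH_vap = 2240 J/g

ΔH_vap = q / m = 756700 / 337.8 = 2240 J/g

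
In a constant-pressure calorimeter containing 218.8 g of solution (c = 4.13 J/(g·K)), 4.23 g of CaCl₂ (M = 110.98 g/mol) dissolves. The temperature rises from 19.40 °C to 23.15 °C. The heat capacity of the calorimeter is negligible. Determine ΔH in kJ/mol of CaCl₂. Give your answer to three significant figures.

|ΔT| = |23.15 − 19.40| = 3.75 °C
|q_surr| = (218.8 × 4.13) × 3.75 = 903.644 × 3.75 = 3389 J
n(CaCl₂) = 4.23 / 110.98 = 0.03811 mol
Temperature rose, so q_rxn = −|q_surr| = -3.389 kJ
ΔH = q_rxn / n = -88.93 kJ/mol

ΔH = -88.9 kJ/mol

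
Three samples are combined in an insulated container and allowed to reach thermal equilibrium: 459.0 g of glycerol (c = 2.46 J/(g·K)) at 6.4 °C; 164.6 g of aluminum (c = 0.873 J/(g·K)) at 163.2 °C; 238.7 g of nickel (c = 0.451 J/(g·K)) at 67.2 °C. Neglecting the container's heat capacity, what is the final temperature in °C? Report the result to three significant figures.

Σ mᵢcᵢ(T − Tᵢ) = 0  ⇒  T = Σ mᵢcᵢTᵢ / Σ mᵢcᵢ
Σ mᵢcᵢ = 459.0×2.46 + 164.6×0.873 + 238.7×0.451 = 1380.4895
Σ mᵢcᵢTᵢ = 1129.14×6.4 + 143.6958×163.2 + 107.6537×67.2 = 37912
T = 37912 / 1380.4895 = 27.46 °C

T_f = 27.5 °C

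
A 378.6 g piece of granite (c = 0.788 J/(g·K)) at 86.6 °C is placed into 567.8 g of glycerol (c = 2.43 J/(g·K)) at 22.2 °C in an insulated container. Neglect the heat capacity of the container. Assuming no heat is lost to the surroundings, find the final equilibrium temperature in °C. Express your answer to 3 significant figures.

T_f = 33.6 °C

Heat lost by granite = heat gained by glycerol.
(378.6)(0.788)(86.6 − T) = (567.8)(2.43)(T − 22.2)
298.3368 (86.6 − T) = 1379.754 (T − 22.2)
25836 − 298.3368 T = 1379.754 T − 30631
56467 = 1678.0908 T
T = 33.6495 °C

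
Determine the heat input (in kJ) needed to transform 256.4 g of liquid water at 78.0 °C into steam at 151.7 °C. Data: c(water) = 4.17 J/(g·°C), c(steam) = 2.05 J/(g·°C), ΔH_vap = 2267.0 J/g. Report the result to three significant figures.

q1 (heat water 78.0→100.0 °C): 256.4 × 4.17 × 22.0 = 23522 J
q2 (vaporize at 100 °C): 256.4 × 2267.0 = 581259 J
q3 (heat steam 100.0→151.7 °C): 256.4 × 2.05 × 51.7 = 27175 J
Total: 23522 + 581259 + 27175 = 631956 J = 632 kJ

q = 632 kJ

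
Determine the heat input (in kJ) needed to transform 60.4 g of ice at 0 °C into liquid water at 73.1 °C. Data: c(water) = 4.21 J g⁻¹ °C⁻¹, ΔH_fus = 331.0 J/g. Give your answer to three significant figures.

q1 (melt at 0 °C): 60.4 × 331.0 = 19992 J
q2 (heat water 0.0→73.1 °C): 60.4 × 4.21 × 73.1 = 18588 J
Total: 19992 + 18588 = 38580 J = 38.6 kJ

q = 38.6 kJ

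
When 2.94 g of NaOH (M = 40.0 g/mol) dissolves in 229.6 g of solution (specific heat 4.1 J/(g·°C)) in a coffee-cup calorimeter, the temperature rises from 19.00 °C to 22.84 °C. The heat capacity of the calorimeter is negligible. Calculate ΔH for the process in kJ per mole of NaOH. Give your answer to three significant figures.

|ΔT| = |22.84 − 19.00| = 3.84 °C
|q_surr| = (229.6 × 4.1) × 3.84 = 941.36 × 3.84 = 3615 J
n(NaOH) = 2.94 / 40.0 = 0.07350 mol
Temperature rose, so q_rxn = −|q_surr| = -3.615 kJ
ΔH = q_rxn / n = -49.18 kJ/mol

ΔH = -49.2 kJ/mol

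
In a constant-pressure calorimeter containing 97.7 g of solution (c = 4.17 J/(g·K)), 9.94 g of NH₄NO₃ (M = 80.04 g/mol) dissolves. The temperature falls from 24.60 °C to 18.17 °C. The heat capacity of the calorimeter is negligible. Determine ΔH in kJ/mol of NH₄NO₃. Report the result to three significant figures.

ΔH = 21.1 kJ/mol

|ΔT| = |18.17 − 24.60| = 6.43 °C
|q_surr| = (97.7 × 4.17) × 6.43 = 407.409 × 6.43 = 2620 J
n(NH₄NO₃) = 9.94 / 80.04 = 0.1242 mol
Temperature fell, so q_rxn = +|q_surr| = 2.620 kJ
ΔH = q_rxn / n = 21.10 kJ/mol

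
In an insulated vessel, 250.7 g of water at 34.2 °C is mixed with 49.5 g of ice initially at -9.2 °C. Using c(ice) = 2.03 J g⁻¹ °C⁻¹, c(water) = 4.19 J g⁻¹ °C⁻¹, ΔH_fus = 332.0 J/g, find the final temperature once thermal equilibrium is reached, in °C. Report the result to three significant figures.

Heat to bring ice to 0 °C and melt it: q₁ = 49.5×2.03×9.2 + 49.5×332.0 = 17358 J
Heat the water can supply cooling to 0 °C: 250.7×4.19×34.2 = 35924.8 J > q₁, so all ice melts.
Energy balance: 250.7×4.19×(34.2 − T) = 17358 + 49.5×4.19×(T − 0)
1050.433(34.2 − T) = 17358 + 207.405 T
35924.8 − 17358 = 1257.838 T
T = 18566.8 / 1257.838 = 14.76 °C

T_f = 14.8 °C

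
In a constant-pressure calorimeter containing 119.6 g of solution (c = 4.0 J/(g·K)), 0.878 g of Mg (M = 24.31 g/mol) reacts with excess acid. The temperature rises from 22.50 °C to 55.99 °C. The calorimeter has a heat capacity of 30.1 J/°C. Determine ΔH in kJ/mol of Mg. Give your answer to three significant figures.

ΔH = -472 kJ/mol

|ΔT| = |55.99 − 22.50| = 33.49 °C
|q_surr| = (119.6 × 4.0 + 30.1) × 33.49 = 508.5 × 33.49 = 17030 J
n(Mg) = 0.878 / 24.31 = 0.036117 mol
Temperature rose, so q_rxn = −|q_surr| = -17.030 kJ
ΔH = q_rxn / n = -471.5 kJ/mol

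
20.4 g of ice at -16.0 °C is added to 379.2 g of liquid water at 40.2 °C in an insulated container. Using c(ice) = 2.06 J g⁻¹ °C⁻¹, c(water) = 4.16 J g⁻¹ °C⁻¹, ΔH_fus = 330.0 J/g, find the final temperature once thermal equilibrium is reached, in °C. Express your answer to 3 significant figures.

Heat to bring ice to 0 °C and melt it: q₁ = 20.4×2.06×16.0 + 20.4×330.0 = 7404.4 J
Heat the water can supply cooling to 0 °C: 379.2×4.16×40.2 = 63414.4 J > q₁, so all ice melts.
Energy balance: 379.2×4.16×(40.2 − T) = 7404.4 + 20.4×4.16×(T − 0)
1577.472(40.2 − T) = 7404.4 + 84.864 T
63414.4 − 7404.4 = 1662.336 T
T = 56010.0 / 1662.336 = 33.69 °C

T_f = 33.7 °C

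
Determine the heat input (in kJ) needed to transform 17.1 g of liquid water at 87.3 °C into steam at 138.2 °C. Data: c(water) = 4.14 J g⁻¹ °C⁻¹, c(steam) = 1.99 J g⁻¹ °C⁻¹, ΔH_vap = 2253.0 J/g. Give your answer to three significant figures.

q = 40.7 kJ

q1 (heat water 87.3→100.0 °C): 17.1 × 4.14 × 12.7 = 899 J
q2 (vaporize at 100 °C): 17.1 × 2253.0 = 38526 J
q3 (heat steam 100.0→138.2 °C): 17.1 × 1.99 × 38.2 = 1300 J
Total: 899 + 38526 + 1300 = 40725 J = 40.7 kJ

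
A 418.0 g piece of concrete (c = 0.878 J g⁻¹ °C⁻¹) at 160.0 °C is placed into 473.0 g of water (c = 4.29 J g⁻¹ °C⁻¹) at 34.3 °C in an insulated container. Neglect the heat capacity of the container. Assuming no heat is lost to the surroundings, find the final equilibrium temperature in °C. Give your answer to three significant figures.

Heat lost by concrete = heat gained by water.
(418.0)(0.878)(160.0 − T) = (473.0)(4.29)(T − 34.3)
367.004 (160.0 − T) = 2029.17 (T − 34.3)
58721 − 367.004 T = 2029.17 T − 69601
128322 = 2396.174 T
T = 53.55 °C

T_f = 53.6 °C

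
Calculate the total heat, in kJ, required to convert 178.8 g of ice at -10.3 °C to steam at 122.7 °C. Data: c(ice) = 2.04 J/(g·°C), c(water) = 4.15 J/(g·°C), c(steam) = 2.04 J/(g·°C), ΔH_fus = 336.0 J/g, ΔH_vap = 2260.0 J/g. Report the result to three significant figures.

q1 (heat ice -10.3→0.0 °C): 178.8 × 2.04 × 10.3 = 3757 J
q2 (melt at 0 °C): 178.8 × 336.0 = 60077 J
q3 (heat water 0.0→100.0 °C): 178.8 × 4.15 × 100.0 = 74202 J
q4 (vaporize at 100 °C): 178.8 × 2260.0 = 404088 J
q5 (heat steam 100.0→122.7 °C): 178.8 × 2.04 × 22.7 = 8280 J
Total: 3757 + 60077 + 74202 + 404088 + 8280 = 550404 J = 550 kJ

q = 550 kJ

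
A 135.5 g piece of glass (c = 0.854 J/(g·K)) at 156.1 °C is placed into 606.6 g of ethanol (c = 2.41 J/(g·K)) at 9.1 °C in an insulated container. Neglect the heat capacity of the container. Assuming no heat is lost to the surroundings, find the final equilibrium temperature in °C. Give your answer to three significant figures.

T_f = 19.9 °C

Heat lost by glass = heat gained by ethanol.
(135.5)(0.854)(156.1 − T) = (606.6)(2.41)(T − 9.1)
115.717 (156.1 − T) = 1461.906 (T − 9.1)
18063 − 115.717 T = 1461.906 T − 13303
31366 = 1577.623 T
T = 19.88 °C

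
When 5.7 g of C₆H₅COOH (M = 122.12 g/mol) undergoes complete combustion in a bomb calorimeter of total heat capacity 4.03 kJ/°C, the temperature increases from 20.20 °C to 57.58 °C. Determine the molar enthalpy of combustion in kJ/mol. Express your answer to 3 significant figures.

ΔT = 57.58 − 20.20 = 37.38 °C
q_cal = C_cal × ΔT = 4.03 × 37.38 = 150.6414 kJ
n = 5.7 / 122.12 = 0.04668 mol
q_rxn = −q_cal = -150.6414 kJ
ΔH = -150.6414 / 0.04668 = -3227 kJ/mol

ΔH = -3230 kJ/mol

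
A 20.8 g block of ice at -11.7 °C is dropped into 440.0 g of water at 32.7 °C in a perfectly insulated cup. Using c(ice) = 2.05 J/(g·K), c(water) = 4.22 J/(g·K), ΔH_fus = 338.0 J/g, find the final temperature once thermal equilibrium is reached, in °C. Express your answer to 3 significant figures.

T_f = 27.4 °C

Heat to bring ice to 0 °C and melt it: q₁ = 20.8×2.05×11.7 + 20.8×338.0 = 7529.3 J
Heat the water can supply cooling to 0 °C: 440.0×4.22×32.7 = 60717.4 J > q₁, so all ice melts.
Energy balance: 440.0×4.22×(32.7 − T) = 7529.3 + 20.8×4.22×(T − 0)
1856.8(32.7 − T) = 7529.3 + 87.776 T
60717.4 − 7529.3 = 1944.576 T
T = 53188.1 / 1944.576 = 27.35 °C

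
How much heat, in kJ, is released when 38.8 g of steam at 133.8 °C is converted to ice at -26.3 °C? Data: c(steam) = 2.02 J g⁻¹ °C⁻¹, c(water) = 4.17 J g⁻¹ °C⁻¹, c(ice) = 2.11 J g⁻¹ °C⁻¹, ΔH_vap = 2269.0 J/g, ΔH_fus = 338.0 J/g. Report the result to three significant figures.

q = 122 kJ

q1 (cool steam 133.8→100 °C): 38.8 × 2.02 × 33.8 = 2649 J
q2 (condense at 100 °C): 38.8 × 2269.0 = 88037 J
q3 (cool water 100→0 °C): 38.8 × 4.17 × 100.0 = 16180 J
q4 (freeze at 0 °C): 38.8 × 338.0 = 13114 J
q5 (cool ice 0→-26.3 °C): 38.8 × 2.11 × 26.3 = 2153 J
Total: 2649 + 88037 + 16180 + 13114 + 2153 = 122133 J = 122 kJ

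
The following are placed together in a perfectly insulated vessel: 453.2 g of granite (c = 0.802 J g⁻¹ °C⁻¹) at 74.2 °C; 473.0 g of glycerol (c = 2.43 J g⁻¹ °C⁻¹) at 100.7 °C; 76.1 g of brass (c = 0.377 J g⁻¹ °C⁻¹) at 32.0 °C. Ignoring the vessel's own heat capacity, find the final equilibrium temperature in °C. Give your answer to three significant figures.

Σ mᵢcᵢ(T − Tᵢ) = 0  ⇒  T = Σ mᵢcᵢTᵢ / Σ mᵢcᵢ
Σ mᵢcᵢ = 453.2×0.802 + 473.0×2.43 + 76.1×0.377 = 1541.5461
Σ mᵢcᵢTᵢ = 363.4664×74.2 + 1149.39×100.7 + 28.6897×32.0 = 143630
T = 143630 / 1541.5461 = 93.17 °C

T_f = 93.2 °C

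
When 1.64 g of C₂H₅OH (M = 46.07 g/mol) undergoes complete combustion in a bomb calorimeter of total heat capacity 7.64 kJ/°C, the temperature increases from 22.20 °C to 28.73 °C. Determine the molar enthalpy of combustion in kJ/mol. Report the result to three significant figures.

ΔT = 28.73 − 22.20 = 6.53 °C
q_cal = C_cal × ΔT = 7.64 × 6.53 = 49.8892 kJ
n = 1.64 / 46.07 = 0.03560 mol
q_rxn = −q_cal = -49.8892 kJ
ΔH = -49.8892 / 0.03560 = -1401 kJ/mol

ΔH = -1400 kJ/mol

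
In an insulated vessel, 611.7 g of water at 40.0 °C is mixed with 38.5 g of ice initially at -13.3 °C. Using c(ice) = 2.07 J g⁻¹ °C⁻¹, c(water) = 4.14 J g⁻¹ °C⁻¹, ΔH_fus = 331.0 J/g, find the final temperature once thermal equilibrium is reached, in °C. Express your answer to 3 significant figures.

Heat to bring ice to 0 °C and melt it: q₁ = 38.5×2.07×13.3 + 38.5×331.0 = 13803 J
Heat the water can supply cooling to 0 °C: 611.7×4.14×40.0 = 101298 J > q₁, so all ice melts.
Energy balance: 611.7×4.14×(40.0 − T) = 13803 + 38.5×4.14×(T − 0)
2532.438(40.0 − T) = 13803 + 159.39 T
101298 − 13803 = 2691.828 T
T = 87495 / 2691.828 = 32.50 °C

T_f = 32.5 °C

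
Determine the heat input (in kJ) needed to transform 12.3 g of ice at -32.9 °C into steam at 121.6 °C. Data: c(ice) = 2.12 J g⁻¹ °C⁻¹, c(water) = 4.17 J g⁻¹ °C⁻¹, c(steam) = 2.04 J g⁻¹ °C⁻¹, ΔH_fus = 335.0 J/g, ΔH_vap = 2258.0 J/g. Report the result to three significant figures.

q1 (heat ice -32.9→0.0 °C): 12.3 × 2.12 × 32.9 = 858 J
q2 (melt at 0 °C): 12.3 × 335.0 = 4121 J
q3 (heat water 0.0→100.0 °C): 12.3 × 4.17 × 100.0 = 5129 J
q4 (vaporize at 100 °C): 12.3 × 2258.0 = 27773 J
q5 (heat steam 100.0→121.6 °C): 12.3 × 2.04 × 21.6 = 542 J
Total: 858 + 4121 + 5129 + 27773 + 542 = 38423 J = 38.4 kJ

q = 38.4 kJ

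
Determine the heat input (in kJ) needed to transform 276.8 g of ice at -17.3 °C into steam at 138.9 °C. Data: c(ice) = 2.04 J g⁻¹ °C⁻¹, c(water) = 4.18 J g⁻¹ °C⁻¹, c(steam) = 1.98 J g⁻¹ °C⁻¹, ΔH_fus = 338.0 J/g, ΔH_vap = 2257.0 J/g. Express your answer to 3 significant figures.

q = 865 kJ

q1 (heat ice -17.3→0.0 °C): 276.8 × 2.04 × 17.3 = 9769 J
q2 (melt at 0 °C): 276.8 × 338.0 = 93558 J
q3 (heat water 0.0→100.0 °C): 276.8 × 4.18 × 100.0 = 115702 J
q4 (vaporize at 100 °C): 276.8 × 2257.0 = 624738 J
q5 (heat steam 100.0→138.9 °C): 276.8 × 1.98 × 38.9 = 21320 J
Total: 9769 + 93558 + 115702 + 624738 + 21320 = 865087 J = 865 kJ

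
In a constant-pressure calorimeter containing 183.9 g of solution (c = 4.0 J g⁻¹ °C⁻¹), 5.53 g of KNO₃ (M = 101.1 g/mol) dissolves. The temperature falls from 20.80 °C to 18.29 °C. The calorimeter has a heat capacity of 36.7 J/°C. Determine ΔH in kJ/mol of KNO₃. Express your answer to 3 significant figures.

ΔH = 35.4 kJ/mol

|ΔT| = |18.29 − 20.80| = 2.51 °C
|q_surr| = (183.9 × 4.0 + 36.7) × 2.51 = 772.3 × 2.51 = 1938 J
n(KNO₃) = 5.53 / 101.1 = 0.05470 mol
Temperature fell, so q_rxn = +|q_surr| = 1.938 kJ
ΔH = q_rxn / n = 35.43 kJ/mol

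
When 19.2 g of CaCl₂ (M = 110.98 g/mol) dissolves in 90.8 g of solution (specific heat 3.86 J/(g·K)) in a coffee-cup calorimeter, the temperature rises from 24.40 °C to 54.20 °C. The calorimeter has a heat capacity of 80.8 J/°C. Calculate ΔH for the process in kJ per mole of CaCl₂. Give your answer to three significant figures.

|ΔT| = |54.20 − 24.40| = 29.80 °C
|q_surr| = (90.8 × 3.86 + 80.8) × 29.80 = 431.288 × 29.80 = 12850 J
n(CaCl₂) = 19.2 / 110.98 = 0.1730 mol
Temperature rose, so q_rxn = −|q_surr| = -12.85 kJ
ΔH = q_rxn / n = -74.28 kJ/mol

ΔH = -74.3 kJ/mol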